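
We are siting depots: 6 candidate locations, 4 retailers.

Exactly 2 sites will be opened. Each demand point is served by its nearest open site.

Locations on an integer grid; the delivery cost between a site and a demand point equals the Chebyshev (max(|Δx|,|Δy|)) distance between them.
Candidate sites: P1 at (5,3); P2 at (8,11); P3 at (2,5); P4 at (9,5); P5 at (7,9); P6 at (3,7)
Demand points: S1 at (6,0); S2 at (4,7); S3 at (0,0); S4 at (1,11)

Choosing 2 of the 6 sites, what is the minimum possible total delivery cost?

13

Open {P1, P6}.
  S1→P1 3, S2→P6 1, S3→P1 5, S4→P6 4  ⇒ total 13.
Compare {P3, P6}: total 15.
Compare {P1, P3}: total 16.
No size-2 selection does better; minimum is 13.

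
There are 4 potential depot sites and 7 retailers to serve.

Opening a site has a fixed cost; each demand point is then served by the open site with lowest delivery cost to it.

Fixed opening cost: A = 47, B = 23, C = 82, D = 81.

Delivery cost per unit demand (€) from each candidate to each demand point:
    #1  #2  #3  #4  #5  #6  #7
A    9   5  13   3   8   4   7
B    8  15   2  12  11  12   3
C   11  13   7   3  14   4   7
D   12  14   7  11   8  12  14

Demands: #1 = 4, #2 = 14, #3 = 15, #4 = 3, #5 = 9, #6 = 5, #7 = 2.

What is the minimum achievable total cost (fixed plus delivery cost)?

309

Open {A, B}: assign each demand point to its cheapest open site.
  #1→B 4×8=32, #2→A 14×5=70, #3→B 15×2=30, #4→A 3×3=9, #5→A 9×8=72, #6→A 5×4=20, #7→B 2×3=6
  delivery cost 239, fixed 70 → total 309.
Compare {A, B, D}: delivery cost 239 + fixed 151 = 390.
Compare {A, B, C}: delivery cost 239 + fixed 152 = 391.
Compare {A, D}: delivery cost 326 + fixed 128 = 454.
All other subsets cost ≥ 390. Minimum total cost: 309.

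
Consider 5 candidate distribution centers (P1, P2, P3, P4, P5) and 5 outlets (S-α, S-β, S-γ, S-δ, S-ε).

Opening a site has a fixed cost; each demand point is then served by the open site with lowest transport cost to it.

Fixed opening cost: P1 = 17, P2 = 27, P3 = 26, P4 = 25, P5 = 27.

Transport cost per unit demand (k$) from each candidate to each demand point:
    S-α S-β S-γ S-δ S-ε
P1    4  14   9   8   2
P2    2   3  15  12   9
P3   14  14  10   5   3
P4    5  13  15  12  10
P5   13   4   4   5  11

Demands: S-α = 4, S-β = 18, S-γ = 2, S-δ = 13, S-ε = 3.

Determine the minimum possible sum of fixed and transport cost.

Open {P2, P3}: assign each demand point to its cheapest open site.
  S-α→P2 4×2=8, S-β→P2 18×3=54, S-γ→P3 2×10=20, S-δ→P3 13×5=65, S-ε→P3 3×3=9
  transport cost 156, fixed 53 → total 209.
Compare {P1, P5}: transport cost 167 + fixed 44 = 211.
Compare {P1, P2, P5}: transport cost 141 + fixed 71 = 212.
Compare {P2, P5}: transport cost 162 + fixed 54 = 216.
All other subsets cost ≥ 211. Minimum total cost: 209.

209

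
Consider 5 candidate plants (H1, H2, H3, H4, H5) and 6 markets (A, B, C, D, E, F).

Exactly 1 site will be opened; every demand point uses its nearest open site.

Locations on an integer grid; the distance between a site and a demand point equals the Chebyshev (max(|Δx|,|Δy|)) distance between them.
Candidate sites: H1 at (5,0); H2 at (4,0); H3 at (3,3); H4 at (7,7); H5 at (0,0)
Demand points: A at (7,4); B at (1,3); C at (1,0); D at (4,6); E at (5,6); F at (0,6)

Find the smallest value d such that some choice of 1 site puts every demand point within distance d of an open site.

Open {H3}.
  Farthest demand point is A at distance 4 (to H3); all others are ≤ 4.
With {H1} the worst case is 6.
With {H2} the worst case is 6.
No size-1 selection achieves below 4.

4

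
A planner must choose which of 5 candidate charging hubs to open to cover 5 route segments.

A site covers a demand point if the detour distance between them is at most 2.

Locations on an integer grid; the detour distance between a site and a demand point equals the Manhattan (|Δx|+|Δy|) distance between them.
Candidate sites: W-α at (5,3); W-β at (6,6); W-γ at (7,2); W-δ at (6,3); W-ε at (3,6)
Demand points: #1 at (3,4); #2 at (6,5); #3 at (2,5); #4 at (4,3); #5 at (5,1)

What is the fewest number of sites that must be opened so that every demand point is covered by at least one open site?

3

Coverage sets (demand points within 2 of each site):
  W-α: {#4, #5}
  W-β: {#2}
  W-γ: {}
  W-δ: {#2, #4}
  W-ε: {#1, #3}
No 2 sites suffice: every size-2 union leaves at least one demand point uncovered.
But {W-α, W-β, W-ε} covers everything, so the minimum is 3.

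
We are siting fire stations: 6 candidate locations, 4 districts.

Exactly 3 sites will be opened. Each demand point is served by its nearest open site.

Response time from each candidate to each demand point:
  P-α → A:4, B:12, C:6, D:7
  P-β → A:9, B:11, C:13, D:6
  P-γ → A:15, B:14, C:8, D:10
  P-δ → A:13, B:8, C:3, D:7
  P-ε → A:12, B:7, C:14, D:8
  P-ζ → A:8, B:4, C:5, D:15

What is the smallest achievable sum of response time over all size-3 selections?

18

Open {P-α, P-δ, P-ζ}.
  A→P-α 4, B→P-ζ 4, C→P-δ 3, D→P-α 7  ⇒ total 18.
Compare {P-α, P-β, P-ζ}: total 19.
Compare {P-α, P-γ, P-ζ}: total 20.
No size-3 selection does better; minimum is 18.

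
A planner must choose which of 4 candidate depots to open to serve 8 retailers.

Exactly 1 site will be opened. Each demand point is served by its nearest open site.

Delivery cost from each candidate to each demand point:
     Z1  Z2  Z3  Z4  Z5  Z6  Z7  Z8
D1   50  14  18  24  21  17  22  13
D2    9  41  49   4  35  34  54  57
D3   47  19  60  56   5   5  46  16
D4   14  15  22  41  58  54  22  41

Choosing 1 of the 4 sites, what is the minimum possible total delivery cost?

179

Open {D1}.
  Z1→D1 50, Z2→D1 14, Z3→D1 18, Z4→D1 24, Z5→D1 21, Z6→D1 17, Z7→D1 22, Z8→D1 13  ⇒ total 179.
Compare {D3}: total 254.
Compare {D4}: total 267.
No size-1 selection does better; minimum is 179.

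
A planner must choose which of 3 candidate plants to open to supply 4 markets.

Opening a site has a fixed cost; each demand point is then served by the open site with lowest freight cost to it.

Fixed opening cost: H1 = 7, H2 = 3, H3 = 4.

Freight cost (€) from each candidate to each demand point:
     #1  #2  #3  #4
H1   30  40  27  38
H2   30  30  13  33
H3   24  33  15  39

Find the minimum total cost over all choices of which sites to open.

107

Open {H2, H3}: assign each demand point to its cheapest open site.
  #1→H3 24, #2→H2 30, #3→H2 13, #4→H2 33
  freight cost 100, fixed 7 → total 107.
Compare {H2}: freight cost 106 + fixed 3 = 109.
Compare {H1, H2, H3}: freight cost 100 + fixed 14 = 114.
Compare {H3}: freight cost 111 + fixed 4 = 115.
All other subsets cost ≥ 109. Minimum total cost: 107.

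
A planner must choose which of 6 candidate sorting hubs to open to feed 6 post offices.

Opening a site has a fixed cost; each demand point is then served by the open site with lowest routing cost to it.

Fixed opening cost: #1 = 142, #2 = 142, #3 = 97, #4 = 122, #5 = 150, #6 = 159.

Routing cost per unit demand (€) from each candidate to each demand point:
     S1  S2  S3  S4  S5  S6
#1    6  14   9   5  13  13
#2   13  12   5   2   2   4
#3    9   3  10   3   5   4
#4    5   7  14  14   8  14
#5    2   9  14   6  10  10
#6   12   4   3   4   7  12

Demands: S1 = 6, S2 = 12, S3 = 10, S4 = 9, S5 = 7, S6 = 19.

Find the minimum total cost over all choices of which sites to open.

425

Open {#3}: assign each demand point to its cheapest open site.
  S1→#3 6×9=54, S2→#3 12×3=36, S3→#3 10×10=100, S4→#3 9×3=27, S5→#3 7×5=35, S6→#3 19×4=76
  routing cost 328, fixed 97 → total 425.
Compare {#2, #3}: routing cost 248 + fixed 239 = 487.
Compare {#3, #6}: routing cost 258 + fixed 256 = 514.
Compare {#2}: routing cost 380 + fixed 142 = 522.
All other subsets cost ≥ 487. Minimum total cost: 425.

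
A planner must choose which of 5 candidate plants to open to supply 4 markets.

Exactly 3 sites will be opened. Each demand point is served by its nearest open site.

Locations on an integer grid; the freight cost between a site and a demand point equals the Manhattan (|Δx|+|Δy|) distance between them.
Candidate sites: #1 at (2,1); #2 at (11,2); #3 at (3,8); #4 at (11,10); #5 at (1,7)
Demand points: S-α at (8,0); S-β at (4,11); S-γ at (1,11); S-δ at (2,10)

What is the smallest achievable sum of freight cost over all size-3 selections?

Open {#2, #3, #5}.
  S-α→#2 5, S-β→#3 4, S-γ→#5 4, S-δ→#3 3  ⇒ total 16.
Compare {#1, #2, #3}: total 17.
Compare {#2, #3, #4}: total 17.
No size-3 selection does better; minimum is 16.

16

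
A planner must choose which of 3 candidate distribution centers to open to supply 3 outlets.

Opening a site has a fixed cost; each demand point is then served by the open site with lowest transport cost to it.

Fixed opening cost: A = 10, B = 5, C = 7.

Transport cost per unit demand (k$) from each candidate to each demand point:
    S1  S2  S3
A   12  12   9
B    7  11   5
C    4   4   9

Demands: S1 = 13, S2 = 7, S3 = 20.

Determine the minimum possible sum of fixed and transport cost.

192

Open {B, C}: assign each demand point to its cheapest open site.
  S1→C 13×4=52, S2→C 7×4=28, S3→B 20×5=100
  transport cost 180, fixed 12 → total 192.
Compare {A, B, C}: transport cost 180 + fixed 22 = 202.
Compare {C}: transport cost 260 + fixed 7 = 267.
Compare {B}: transport cost 268 + fixed 5 = 273.
All other subsets cost ≥ 202. Minimum total cost: 192.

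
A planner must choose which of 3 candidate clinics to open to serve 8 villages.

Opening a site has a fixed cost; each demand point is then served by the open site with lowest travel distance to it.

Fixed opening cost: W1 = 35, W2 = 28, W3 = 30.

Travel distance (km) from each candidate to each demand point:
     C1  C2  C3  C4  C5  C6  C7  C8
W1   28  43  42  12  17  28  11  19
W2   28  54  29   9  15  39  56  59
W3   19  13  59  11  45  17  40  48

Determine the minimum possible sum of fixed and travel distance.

214

Open {W1, W3}: assign each demand point to its cheapest open site.
  C1→W3 19, C2→W3 13, C3→W1 42, C4→W3 11, C5→W1 17, C6→W3 17, C7→W1 11, C8→W1 19
  travel distance 149, fixed 65 → total 214.
Compare {W1, W2, W3}: travel distance 132 + fixed 93 = 225.
Compare {W1}: travel distance 200 + fixed 35 = 235.
Compare {W1, W2}: travel distance 182 + fixed 63 = 245.
All other subsets cost ≥ 225. Minimum total cost: 214.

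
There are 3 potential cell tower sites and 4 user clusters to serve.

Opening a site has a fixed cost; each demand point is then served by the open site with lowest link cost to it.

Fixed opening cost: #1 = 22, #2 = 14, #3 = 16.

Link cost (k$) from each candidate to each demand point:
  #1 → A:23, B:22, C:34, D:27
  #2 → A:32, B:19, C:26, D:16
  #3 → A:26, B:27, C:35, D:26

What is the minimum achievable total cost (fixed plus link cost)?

107

Open {#2}: assign each demand point to its cheapest open site.
  A→#2 32, B→#2 19, C→#2 26, D→#2 16
  link cost 93, fixed 14 → total 107.
Compare {#2, #3}: link cost 87 + fixed 30 = 117.
Compare {#1, #2}: link cost 84 + fixed 36 = 120.
Compare {#1}: link cost 106 + fixed 22 = 128.
All other subsets cost ≥ 117. Minimum total cost: 107.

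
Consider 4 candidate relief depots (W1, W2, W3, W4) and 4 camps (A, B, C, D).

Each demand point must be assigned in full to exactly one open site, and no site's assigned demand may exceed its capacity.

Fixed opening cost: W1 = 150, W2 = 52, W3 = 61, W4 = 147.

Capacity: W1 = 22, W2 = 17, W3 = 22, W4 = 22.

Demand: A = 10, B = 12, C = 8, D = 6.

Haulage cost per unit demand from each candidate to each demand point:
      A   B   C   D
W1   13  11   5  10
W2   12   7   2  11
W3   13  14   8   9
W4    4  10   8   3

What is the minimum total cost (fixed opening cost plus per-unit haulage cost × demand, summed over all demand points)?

Open {W2, W4}; cheapest assignment that respects the capacities:
  W2 (cap 17, load 14): C, D — cost 8×2 + 6×11 = 82
  W4 (cap 22, load 22): A, B — cost 10×4 + 12×10 = 160
  Shipping 242, fixed 199 → total 441.
  Any other capacity-feasible assignment to {W2, W4} ships for at least 242.
Compare {W2, W3, W4}: its best feasible assignment gives total 466.
Compare {W3, W4}: its best feasible assignment gives total 486.
Every other set of open sites that can feasibly serve all demand totals ≥ 466 even under its best assignment. Minimum: 441.

441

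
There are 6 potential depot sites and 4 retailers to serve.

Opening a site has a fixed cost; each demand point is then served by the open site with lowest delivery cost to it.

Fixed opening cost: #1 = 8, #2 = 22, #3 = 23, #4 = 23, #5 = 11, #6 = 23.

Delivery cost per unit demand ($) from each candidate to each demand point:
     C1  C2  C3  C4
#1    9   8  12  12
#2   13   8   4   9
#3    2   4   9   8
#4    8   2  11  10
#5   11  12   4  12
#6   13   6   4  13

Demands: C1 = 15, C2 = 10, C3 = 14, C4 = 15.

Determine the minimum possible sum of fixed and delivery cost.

Open {#3, #5}: assign each demand point to its cheapest open site.
  C1→#3 15×2=30, C2→#3 10×4=40, C3→#5 14×4=56, C4→#3 15×8=120
  delivery cost 246, fixed 34 → total 280.
Compare {#3, #4, #5}: delivery cost 226 + fixed 57 = 283.
Compare {#1, #3, #5}: delivery cost 246 + fixed 42 = 288.
Compare {#2, #3}: delivery cost 246 + fixed 45 = 291.
All other subsets cost ≥ 283. Minimum total cost: 280.

280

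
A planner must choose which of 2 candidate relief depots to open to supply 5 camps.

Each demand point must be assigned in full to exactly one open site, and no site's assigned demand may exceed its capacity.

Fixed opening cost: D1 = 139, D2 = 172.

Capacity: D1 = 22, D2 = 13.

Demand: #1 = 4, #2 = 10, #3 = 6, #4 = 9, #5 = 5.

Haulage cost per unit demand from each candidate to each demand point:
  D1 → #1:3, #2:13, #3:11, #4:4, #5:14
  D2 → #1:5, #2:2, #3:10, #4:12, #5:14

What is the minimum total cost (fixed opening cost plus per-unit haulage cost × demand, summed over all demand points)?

Open {D1, D2}; cheapest assignment that respects the capacities:
  D1 (cap 22, load 21): #2, #3, #5 — cost 10×13 + 6×11 + 5×14 = 266
  D2 (cap 13, load 13): #1, #4 — cost 4×5 + 9×12 = 128
  Shipping 394, fixed 311 → total 705.
  Any other capacity-feasible assignment to {D1, D2} ships for at least 394.
Total demand is 34 and no other set of sites has combined capacity ≥ 34, so {D1, D2} is the only feasible choice of open sites. Minimum: 705.

705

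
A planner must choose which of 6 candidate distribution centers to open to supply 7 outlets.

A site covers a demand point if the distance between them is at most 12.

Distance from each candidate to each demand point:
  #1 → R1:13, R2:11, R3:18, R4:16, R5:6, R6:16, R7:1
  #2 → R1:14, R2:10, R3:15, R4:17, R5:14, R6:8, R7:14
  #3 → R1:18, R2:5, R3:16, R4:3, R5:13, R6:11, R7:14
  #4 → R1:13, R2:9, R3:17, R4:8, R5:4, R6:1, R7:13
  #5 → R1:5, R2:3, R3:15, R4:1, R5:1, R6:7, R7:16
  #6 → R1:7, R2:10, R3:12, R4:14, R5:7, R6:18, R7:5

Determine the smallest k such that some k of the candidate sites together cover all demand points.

2

Coverage sets (demand points within 12 of each site):
  #1: {R2, R5, R7}
  #2: {R2, R6}
  #3: {R2, R4, R6}
  #4: {R2, R4, R5, R6}
  #5: {R1, R2, R4, R5, R6}
  #6: {R1, R2, R3, R5, R7}
No single site covers all 7 demand points.
But {#3, #6} covers everything, so the minimum is 2.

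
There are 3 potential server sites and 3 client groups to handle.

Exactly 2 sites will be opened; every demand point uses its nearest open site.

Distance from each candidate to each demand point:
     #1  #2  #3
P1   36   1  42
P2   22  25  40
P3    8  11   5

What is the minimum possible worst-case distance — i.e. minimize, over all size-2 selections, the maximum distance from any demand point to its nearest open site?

8

Open {P1, P3}.
  Farthest demand point is #1 at distance 8 (to P3); all others are ≤ 8.
With {P2, P3} the worst case is 11.
With {P1, P2} the worst case is 40.
No size-2 selection achieves below 8.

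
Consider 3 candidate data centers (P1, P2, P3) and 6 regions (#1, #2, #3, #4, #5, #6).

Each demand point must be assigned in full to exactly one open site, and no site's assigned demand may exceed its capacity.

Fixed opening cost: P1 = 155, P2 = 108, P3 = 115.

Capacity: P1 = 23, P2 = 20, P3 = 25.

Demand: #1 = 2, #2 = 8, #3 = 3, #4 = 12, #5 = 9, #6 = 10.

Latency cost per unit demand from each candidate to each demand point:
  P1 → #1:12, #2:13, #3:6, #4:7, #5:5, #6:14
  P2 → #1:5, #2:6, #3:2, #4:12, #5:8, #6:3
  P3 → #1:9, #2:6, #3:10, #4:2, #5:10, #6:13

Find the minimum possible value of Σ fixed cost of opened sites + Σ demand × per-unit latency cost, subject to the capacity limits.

Open {P2, P3}; cheapest assignment that respects the capacities:
  P2 (cap 20, load 19): #5, #6 — cost 9×8 + 10×3 = 102
  P3 (cap 25, load 25): #1, #2, #3, #4 — cost 2×9 + 8×6 + 3×10 + 12×2 = 120
  Shipping 222, fixed 223 → total 445.
  Any other capacity-feasible assignment to {P2, P3} ships for at least 222.
Compare {P1, P2, P3}: its best feasible assignment gives total 541.
Compare {P1, P3}: its best feasible assignment gives total 563.
Every other set of open sites that can feasibly serve all demand totals ≥ 541 even under its best assignment. Minimum: 445.

445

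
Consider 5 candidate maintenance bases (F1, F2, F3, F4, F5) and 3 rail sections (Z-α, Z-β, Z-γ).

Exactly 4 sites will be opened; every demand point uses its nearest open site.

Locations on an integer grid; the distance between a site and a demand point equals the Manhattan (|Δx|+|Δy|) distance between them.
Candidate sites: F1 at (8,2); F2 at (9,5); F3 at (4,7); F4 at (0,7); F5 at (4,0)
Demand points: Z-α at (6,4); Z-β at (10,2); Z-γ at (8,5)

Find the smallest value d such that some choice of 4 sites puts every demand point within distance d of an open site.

Open {F1, F2, F3, F4}.
  Farthest demand point is Z-α at distance 4 (to F1); all others are ≤ 4.
With {F1, F2, F3, F5} the worst case is 4.
With {F1, F2, F4, F5} the worst case is 4.
No size-4 selection achieves below 4.

4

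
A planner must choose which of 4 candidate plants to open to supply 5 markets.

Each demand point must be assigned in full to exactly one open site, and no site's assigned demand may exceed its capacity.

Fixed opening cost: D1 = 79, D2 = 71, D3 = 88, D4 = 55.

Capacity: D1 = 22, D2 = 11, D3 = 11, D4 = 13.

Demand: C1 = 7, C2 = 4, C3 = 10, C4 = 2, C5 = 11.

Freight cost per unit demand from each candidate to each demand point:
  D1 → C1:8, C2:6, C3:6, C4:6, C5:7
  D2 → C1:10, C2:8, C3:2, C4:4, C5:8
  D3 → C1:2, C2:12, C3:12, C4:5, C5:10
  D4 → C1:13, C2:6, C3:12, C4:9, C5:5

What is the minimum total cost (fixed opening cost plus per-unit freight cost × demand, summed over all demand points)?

Open {D1, D4}; cheapest assignment that respects the capacities:
  D1 (cap 22, load 21): C1, C2, C3 — cost 7×8 + 4×6 + 10×6 = 140
  D4 (cap 13, load 13): C4, C5 — cost 2×9 + 11×5 = 73
  Shipping 213, fixed 134 → total 347.
  Any other capacity-feasible assignment to {D1, D4} ships for at least 213.
Compare {D2, D3, D4}: its best feasible assignment gives total 369.
Compare {D1, D2, D4}: its best feasible assignment gives total 372.
Every other set of open sites that can feasibly serve all demand totals ≥ 369 even under its best assignment. Minimum: 347.

347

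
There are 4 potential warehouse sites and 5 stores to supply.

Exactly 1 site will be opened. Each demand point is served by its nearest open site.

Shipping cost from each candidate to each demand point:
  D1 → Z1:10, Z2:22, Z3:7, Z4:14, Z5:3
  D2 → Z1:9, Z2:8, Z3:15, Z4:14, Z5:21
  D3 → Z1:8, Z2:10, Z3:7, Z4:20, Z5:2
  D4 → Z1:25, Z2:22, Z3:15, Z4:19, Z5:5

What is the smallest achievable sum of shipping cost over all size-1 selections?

Open {D3}.
  Z1→D3 8, Z2→D3 10, Z3→D3 7, Z4→D3 20, Z5→D3 2  ⇒ total 47.
Compare {D1}: total 56.
Compare {D2}: total 67.
No size-1 selection does better; minimum is 47.

47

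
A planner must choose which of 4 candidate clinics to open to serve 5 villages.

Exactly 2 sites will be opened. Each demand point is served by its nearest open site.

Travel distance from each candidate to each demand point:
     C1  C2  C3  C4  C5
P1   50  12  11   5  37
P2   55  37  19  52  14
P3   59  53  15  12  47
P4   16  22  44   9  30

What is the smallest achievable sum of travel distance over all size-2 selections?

Open {P1, P4}.
  C1→P4 16, C2→P1 12, C3→P1 11, C4→P1 5, C5→P4 30  ⇒ total 74.
Compare {P2, P4}: total 80.
Compare {P1, P2}: total 92.
No size-2 selection does better; minimum is 74.

74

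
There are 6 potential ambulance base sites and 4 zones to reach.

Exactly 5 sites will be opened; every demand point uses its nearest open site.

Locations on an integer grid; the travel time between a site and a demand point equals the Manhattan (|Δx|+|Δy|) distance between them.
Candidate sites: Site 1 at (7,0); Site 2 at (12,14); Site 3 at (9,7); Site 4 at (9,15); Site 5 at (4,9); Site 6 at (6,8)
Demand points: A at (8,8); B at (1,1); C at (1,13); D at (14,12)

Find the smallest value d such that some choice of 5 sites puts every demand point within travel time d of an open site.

7

Open {Site 1, Site 2, Site 3, Site 4, Site 5}.
  Farthest demand point is B at travel time 7 (to Site 1); all others are ≤ 7.
With {Site 1, Site 2, Site 3, Site 5, Site 6} the worst case is 7.
With {Site 1, Site 2, Site 4, Site 5, Site 6} the worst case is 7.
No size-5 selection achieves below 7.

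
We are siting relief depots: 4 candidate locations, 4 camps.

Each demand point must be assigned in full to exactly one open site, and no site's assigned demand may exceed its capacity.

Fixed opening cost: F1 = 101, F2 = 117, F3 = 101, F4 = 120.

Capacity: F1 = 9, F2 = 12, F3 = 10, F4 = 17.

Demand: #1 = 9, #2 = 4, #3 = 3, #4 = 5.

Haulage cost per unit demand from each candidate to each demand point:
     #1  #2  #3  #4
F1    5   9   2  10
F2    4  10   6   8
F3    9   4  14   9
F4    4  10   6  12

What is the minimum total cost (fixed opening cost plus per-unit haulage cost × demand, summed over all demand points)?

333

Open {F2, F3}; cheapest assignment that respects the capacities:
  F2 (cap 12, load 12): #1, #3 — cost 9×4 + 3×6 = 54
  F3 (cap 10, load 9): #2, #4 — cost 4×4 + 5×9 = 61
  Shipping 115, fixed 218 → total 333.
  Any other capacity-feasible assignment to {F2, F3} ships for at least 115.
Compare {F3, F4}: its best feasible assignment gives total 336.
Compare {F1, F4}: its best feasible assignment gives total 353.
Every other set of open sites that can feasibly serve all demand totals ≥ 336 even under its best assignment. Minimum: 333.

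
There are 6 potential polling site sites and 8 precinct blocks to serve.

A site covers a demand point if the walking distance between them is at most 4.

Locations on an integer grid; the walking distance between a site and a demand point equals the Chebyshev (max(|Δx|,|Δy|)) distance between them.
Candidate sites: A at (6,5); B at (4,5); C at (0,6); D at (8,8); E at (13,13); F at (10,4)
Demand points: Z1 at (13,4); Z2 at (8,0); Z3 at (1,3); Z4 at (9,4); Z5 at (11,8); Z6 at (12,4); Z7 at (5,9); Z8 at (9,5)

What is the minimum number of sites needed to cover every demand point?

2

Coverage sets (demand points within 4 of each site):
  A: {Z4, Z7, Z8}
  B: {Z3, Z7}
  C: {Z3}
  D: {Z4, Z5, Z6, Z7, Z8}
  E: {}
  F: {Z1, Z2, Z4, Z5, Z6, Z8}
No single site covers all 8 demand points.
But {B, F} covers everything, so the minimum is 2.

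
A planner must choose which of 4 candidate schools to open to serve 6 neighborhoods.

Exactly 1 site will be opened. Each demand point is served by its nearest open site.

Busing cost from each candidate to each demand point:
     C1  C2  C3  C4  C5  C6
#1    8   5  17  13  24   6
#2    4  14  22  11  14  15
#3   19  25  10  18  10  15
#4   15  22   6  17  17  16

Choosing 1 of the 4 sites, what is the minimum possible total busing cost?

Open {#1}.
  C1→#1 8, C2→#1 5, C3→#1 17, C4→#1 13, C5→#1 24, C6→#1 6  ⇒ total 73.
Compare {#2}: total 80.
Compare {#4}: total 93.
No size-1 selection does better; minimum is 73.

73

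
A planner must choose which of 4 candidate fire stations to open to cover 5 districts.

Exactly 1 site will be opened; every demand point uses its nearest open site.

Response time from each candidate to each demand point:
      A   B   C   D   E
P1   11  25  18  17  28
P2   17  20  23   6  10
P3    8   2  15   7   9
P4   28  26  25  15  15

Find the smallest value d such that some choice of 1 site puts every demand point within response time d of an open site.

15

Open {P3}.
  Farthest demand point is C at response time 15 (to P3); all others are ≤ 15.
With {P2} the worst case is 23.
With {P1} the worst case is 28.
No size-1 selection achieves below 15.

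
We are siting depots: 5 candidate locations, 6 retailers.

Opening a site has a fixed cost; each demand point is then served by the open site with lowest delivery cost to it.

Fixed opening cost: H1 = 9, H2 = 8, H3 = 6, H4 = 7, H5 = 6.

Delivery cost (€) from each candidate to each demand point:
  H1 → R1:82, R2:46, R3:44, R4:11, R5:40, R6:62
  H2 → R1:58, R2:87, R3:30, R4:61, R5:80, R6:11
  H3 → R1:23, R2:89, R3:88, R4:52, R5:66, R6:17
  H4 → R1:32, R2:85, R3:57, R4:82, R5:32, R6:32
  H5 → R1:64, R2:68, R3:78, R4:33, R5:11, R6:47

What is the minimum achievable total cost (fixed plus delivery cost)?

161

Open {H1, H2, H3, H5}: assign each demand point to its cheapest open site.
  R1→H3 23, R2→H1 46, R3→H2 30, R4→H1 11, R5→H5 11, R6→H2 11
  delivery cost 132, fixed 29 → total 161.
Compare {H1, H2, H3, H4, H5}: delivery cost 132 + fixed 36 = 168.
Compare {H1, H2, H4, H5}: delivery cost 141 + fixed 30 = 171.
Compare {H1, H3, H5}: delivery cost 152 + fixed 21 = 173.
All other subsets cost ≥ 168. Minimum total cost: 161.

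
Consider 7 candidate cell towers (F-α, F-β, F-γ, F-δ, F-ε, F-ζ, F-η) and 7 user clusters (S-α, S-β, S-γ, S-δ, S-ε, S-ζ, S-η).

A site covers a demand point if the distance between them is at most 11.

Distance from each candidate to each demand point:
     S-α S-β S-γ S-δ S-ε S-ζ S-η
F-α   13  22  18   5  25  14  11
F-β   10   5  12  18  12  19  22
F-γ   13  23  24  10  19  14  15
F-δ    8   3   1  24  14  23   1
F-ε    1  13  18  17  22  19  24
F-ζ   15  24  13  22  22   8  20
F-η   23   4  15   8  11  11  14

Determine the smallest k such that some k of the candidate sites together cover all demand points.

Coverage sets (demand points within 11 of each site):
  F-α: {S-δ, S-η}
  F-β: {S-α, S-β}
  F-γ: {S-δ}
  F-δ: {S-α, S-β, S-γ, S-η}
  F-ε: {S-α}
  F-ζ: {S-ζ}
  F-η: {S-β, S-δ, S-ε, S-ζ}
No single site covers all 7 demand points.
But {F-δ, F-η} covers everything, so the minimum is 2.

2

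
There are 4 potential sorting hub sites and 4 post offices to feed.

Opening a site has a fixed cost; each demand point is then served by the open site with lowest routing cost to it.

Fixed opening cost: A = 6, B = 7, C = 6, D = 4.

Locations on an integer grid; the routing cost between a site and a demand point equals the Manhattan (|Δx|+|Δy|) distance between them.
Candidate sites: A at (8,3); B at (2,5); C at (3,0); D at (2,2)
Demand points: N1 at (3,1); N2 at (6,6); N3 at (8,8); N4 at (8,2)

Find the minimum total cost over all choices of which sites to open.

23

Open {A, D}: assign each demand point to its cheapest open site.
  N1→D 2, N2→A 5, N3→A 5, N4→A 1
  routing cost 13, fixed 10 → total 23.
Compare {A}: routing cost 18 + fixed 6 = 24.
Compare {A, C}: routing cost 12 + fixed 12 = 24.
Compare {A, C, D}: routing cost 12 + fixed 16 = 28.
All other subsets cost ≥ 24. Minimum total cost: 23.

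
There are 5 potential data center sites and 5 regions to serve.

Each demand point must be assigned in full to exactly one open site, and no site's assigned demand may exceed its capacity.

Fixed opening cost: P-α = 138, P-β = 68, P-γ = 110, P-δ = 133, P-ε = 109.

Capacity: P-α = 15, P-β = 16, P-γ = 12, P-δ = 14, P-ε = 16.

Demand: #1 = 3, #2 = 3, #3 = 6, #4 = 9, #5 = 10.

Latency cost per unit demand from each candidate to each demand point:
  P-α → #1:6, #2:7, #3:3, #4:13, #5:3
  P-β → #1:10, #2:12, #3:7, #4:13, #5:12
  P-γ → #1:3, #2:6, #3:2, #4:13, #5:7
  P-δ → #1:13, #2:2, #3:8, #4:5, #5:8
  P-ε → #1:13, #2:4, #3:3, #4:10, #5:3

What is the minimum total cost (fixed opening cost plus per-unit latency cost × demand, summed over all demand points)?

408

Open {P-β, P-ε}; cheapest assignment that respects the capacities:
  P-β (cap 16, load 15): #1, #2, #4 — cost 3×10 + 3×12 + 9×13 = 183
  P-ε (cap 16, load 16): #3, #5 — cost 6×3 + 10×3 = 48
  Shipping 231, fixed 177 → total 408.
  Any other capacity-feasible assignment to {P-β, P-ε} ships for at least 231.
Compare {P-β, P-δ, P-ε}: its best feasible assignment gives total 439.
Compare {P-α, P-ε}: its best feasible assignment gives total 451.
Every other set of open sites that can feasibly serve all demand totals ≥ 439 even under its best assignment. Minimum: 408.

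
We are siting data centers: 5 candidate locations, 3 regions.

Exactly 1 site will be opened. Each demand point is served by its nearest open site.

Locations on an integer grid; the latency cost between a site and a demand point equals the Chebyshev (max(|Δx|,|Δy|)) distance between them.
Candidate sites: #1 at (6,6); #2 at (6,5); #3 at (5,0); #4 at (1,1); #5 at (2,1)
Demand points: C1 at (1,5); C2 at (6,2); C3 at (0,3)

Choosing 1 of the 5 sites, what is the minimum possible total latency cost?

Open {#5}.
  C1→#5 4, C2→#5 4, C3→#5 2  ⇒ total 10.
Compare {#4}: total 11.
Compare {#3}: total 12.
No size-1 selection does better; minimum is 10.

10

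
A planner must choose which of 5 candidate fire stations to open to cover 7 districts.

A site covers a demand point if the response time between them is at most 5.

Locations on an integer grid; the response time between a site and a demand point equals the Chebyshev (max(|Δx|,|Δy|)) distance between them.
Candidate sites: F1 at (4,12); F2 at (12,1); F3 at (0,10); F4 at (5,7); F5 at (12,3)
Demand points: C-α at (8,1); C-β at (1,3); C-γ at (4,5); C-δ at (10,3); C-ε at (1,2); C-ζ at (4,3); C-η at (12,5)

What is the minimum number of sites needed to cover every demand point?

Coverage sets (demand points within 5 of each site):
  F1: {}
  F2: {C-α, C-δ, C-η}
  F3: {C-γ}
  F4: {C-β, C-γ, C-δ, C-ε, C-ζ}
  F5: {C-α, C-δ, C-η}
No single site covers all 7 demand points.
But {F2, F4} covers everything, so the minimum is 2.

2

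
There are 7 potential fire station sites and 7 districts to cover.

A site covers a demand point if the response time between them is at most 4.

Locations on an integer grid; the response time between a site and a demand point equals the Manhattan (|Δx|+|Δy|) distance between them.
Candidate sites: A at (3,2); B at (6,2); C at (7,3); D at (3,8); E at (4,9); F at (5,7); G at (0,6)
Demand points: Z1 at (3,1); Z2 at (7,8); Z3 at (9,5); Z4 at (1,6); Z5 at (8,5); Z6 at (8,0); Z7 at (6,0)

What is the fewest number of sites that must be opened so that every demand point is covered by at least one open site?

Coverage sets (demand points within 4 of each site):
  A: {Z1}
  B: {Z1, Z6, Z7}
  C: {Z3, Z5, Z6, Z7}
  D: {Z2, Z4}
  E: {Z2}
  F: {Z2}
  G: {Z4}
No 2 sites suffice: every size-2 union leaves at least one demand point uncovered.
But {A, C, D} covers everything, so the minimum is 3.

3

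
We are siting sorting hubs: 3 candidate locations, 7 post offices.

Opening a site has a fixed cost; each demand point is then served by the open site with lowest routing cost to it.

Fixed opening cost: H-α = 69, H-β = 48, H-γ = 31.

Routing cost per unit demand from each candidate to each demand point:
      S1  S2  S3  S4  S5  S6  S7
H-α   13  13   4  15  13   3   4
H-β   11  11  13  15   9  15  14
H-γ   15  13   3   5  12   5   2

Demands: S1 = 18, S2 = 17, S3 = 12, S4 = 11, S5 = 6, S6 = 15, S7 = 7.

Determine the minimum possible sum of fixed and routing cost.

698

Open {H-β, H-γ}: assign each demand point to its cheapest open site.
  S1→H-β 18×11=198, S2→H-β 17×11=187, S3→H-γ 12×3=36, S4→H-γ 11×5=55, S5→H-β 6×9=54, S6→H-γ 15×5=75, S7→H-γ 7×2=14
  routing cost 619, fixed 79 → total 698.
Compare {H-α, H-β, H-γ}: routing cost 589 + fixed 148 = 737.
Compare {H-γ}: routing cost 743 + fixed 31 = 774.
Compare {H-α, H-γ}: routing cost 677 + fixed 100 = 777.
All other subsets cost ≥ 737. Minimum total cost: 698.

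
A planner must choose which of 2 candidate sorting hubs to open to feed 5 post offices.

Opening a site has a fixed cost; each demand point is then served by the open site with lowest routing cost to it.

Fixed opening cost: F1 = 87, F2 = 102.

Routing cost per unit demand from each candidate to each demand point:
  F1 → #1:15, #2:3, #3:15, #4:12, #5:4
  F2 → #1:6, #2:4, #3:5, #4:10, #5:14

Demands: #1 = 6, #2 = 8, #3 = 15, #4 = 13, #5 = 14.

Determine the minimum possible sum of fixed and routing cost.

Open {F1, F2}: assign each demand point to its cheapest open site.
  #1→F2 6×6=36, #2→F1 8×3=24, #3→F2 15×5=75, #4→F2 13×10=130, #5→F1 14×4=56
  routing cost 321, fixed 189 → total 510.
Compare {F2}: routing cost 469 + fixed 102 = 571.
Compare {F1}: routing cost 551 + fixed 87 = 638.

510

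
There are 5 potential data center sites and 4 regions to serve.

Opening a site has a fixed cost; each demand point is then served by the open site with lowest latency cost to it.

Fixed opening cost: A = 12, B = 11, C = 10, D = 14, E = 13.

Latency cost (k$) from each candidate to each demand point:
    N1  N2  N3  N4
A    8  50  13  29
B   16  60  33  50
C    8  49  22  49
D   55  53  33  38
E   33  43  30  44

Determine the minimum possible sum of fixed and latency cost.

Open {A}: assign each demand point to its cheapest open site.
  N1→A 8, N2→A 50, N3→A 13, N4→A 29
  latency cost 100, fixed 12 → total 112.
Compare {A, E}: latency cost 93 + fixed 25 = 118.
Compare {A, C}: latency cost 99 + fixed 22 = 121.
Compare {A, B}: latency cost 100 + fixed 23 = 123.
All other subsets cost ≥ 118. Minimum total cost: 112.

112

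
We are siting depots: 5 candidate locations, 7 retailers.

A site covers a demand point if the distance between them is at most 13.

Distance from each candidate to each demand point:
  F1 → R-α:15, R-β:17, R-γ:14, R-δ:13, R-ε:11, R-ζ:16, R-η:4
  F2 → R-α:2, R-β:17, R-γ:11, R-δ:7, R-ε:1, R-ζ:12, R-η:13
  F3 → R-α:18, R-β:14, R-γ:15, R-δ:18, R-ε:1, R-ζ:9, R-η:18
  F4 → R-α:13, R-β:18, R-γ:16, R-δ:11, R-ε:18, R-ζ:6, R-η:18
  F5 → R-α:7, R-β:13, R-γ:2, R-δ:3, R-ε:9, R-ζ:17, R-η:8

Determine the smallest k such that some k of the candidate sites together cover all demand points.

Coverage sets (demand points within 13 of each site):
  F1: {R-δ, R-ε, R-η}
  F2: {R-α, R-γ, R-δ, R-ε, R-ζ, R-η}
  F3: {R-ε, R-ζ}
  F4: {R-α, R-δ, R-ζ}
  F5: {R-α, R-β, R-γ, R-δ, R-ε, R-η}
No single site covers all 7 demand points.
But {F2, F5} covers everything, so the minimum is 2.

2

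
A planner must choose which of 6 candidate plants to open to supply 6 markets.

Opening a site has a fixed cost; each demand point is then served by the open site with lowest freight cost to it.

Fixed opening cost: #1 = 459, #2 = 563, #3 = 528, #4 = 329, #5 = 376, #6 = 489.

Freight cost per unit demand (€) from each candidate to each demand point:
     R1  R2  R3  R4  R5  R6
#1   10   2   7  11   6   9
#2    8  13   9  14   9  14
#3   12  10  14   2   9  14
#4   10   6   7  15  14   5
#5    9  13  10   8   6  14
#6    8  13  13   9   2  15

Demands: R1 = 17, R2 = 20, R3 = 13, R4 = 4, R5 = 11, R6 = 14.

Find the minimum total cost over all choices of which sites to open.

994

Open {#4}: assign each demand point to its cheapest open site.
  R1→#4 17×10=170, R2→#4 20×6=120, R3→#4 13×7=91, R4→#4 4×15=60, R5→#4 11×14=154, R6→#4 14×5=70
  freight cost 665, fixed 329 → total 994.
Compare {#1}: freight cost 537 + fixed 459 = 996.
Compare {#5}: freight cost 837 + fixed 376 = 1213.
Compare {#4, #5}: freight cost 532 + fixed 705 = 1237.
All other subsets cost ≥ 996. Minimum total cost: 994.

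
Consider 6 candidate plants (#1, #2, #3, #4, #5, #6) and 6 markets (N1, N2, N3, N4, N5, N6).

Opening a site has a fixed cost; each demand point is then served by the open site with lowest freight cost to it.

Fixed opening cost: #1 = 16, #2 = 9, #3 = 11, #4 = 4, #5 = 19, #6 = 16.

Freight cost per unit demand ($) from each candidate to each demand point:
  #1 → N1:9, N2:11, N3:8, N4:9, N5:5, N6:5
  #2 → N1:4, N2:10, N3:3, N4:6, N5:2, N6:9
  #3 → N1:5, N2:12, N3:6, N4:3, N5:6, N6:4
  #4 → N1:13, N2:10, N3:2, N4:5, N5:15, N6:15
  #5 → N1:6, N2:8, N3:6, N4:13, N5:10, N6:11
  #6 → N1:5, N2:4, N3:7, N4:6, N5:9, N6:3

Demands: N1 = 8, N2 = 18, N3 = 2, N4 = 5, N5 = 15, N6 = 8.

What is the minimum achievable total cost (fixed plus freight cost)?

Open {#2, #3, #6}: assign each demand point to its cheapest open site.
  N1→#2 8×4=32, N2→#6 18×4=72, N3→#2 2×3=6, N4→#3 5×3=15, N5→#2 15×2=30, N6→#6 8×3=24
  freight cost 179, fixed 36 → total 215.
Compare {#2, #4, #6}: freight cost 187 + fixed 29 = 216.
Compare {#2, #3, #4, #6}: freight cost 177 + fixed 40 = 217.
Compare {#2, #6}: freight cost 194 + fixed 25 = 219.
All other subsets cost ≥ 216. Minimum total cost: 215.

215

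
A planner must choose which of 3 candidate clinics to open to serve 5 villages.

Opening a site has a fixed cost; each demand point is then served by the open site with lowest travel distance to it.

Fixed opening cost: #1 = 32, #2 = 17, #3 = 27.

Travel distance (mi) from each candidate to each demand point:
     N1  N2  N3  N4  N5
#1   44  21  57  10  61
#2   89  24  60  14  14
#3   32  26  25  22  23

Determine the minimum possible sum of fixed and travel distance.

Open {#2, #3}: assign each demand point to its cheapest open site.
  N1→#3 32, N2→#2 24, N3→#3 25, N4→#2 14, N5→#2 14
  travel distance 109, fixed 44 → total 153.
Compare {#3}: travel distance 128 + fixed 27 = 155.
Compare {#1, #3}: travel distance 111 + fixed 59 = 170.
Compare {#1, #2, #3}: travel distance 102 + fixed 76 = 178.
All other subsets cost ≥ 155. Minimum total cost: 153.

153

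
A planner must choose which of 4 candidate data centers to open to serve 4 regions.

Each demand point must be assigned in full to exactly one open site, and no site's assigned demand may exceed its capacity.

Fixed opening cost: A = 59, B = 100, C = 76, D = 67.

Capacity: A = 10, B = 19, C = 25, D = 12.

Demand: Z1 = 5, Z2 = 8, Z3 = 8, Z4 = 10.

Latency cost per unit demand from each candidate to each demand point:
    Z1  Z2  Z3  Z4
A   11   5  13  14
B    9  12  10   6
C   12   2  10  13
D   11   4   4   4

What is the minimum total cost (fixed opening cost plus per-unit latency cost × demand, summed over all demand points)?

339

Open {C, D}; cheapest assignment that respects the capacities:
  C (cap 25, load 21): Z1, Z2, Z3 — cost 5×12 + 8×2 + 8×10 = 156
  D (cap 12, load 10): Z4 — cost 10×4 = 40
  Shipping 196, fixed 143 → total 339.
  Any other capacity-feasible assignment to {C, D} ships for at least 196.
Compare {B, C}: its best feasible assignment gives total 377.
Compare {A, C, D}: its best feasible assignment gives total 393.
Every other set of open sites that can feasibly serve all demand totals ≥ 377 even under its best assignment. Minimum: 339.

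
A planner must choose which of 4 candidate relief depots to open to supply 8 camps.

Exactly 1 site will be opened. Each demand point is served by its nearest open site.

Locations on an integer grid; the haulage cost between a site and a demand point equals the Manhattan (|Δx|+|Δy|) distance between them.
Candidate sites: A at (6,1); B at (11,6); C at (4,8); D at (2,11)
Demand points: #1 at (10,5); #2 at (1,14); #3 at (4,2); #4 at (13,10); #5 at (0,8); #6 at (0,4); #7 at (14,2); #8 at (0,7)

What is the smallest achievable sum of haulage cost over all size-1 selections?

Open {C}.
  #1→C 9, #2→C 9, #3→C 6, #4→C 11, #5→C 4, #6→C 8, #7→C 16, #8→C 5  ⇒ total 68.
Compare {B}: total 82.
Compare {D}: total 82.
No size-1 selection does better; minimum is 68.

68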